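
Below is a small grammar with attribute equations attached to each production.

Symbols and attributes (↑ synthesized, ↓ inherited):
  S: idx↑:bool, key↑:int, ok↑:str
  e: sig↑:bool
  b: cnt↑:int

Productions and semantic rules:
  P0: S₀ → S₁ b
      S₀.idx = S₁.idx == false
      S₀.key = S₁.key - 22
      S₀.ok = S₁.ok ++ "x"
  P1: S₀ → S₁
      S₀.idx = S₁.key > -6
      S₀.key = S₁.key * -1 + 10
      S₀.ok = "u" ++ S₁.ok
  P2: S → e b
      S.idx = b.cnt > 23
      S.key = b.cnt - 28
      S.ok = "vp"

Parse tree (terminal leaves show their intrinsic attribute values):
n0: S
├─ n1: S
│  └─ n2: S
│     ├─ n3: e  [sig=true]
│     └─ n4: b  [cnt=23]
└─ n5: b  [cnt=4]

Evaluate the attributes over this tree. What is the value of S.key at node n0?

1. n3.sig = true  [terminal]
2. n4.cnt = 23  [terminal]
3. n2.idx = false  [b.cnt > 23]
4. n2.key = -5  [b.cnt - 28]
5. n2.ok = "vp"  ["vp"]
6. n1.idx = true  [S₁.key > -6]
7. n1.key = 15  [S₁.key * -1 + 10]
8. n1.ok = "uvp"  ["u" ++ S₁.ok]
9. n5.cnt = 4  [terminal]
10. n0.idx = false  [S₁.idx == false]
11. n0.key = -7  [S₁.key - 22]
12. n0.ok = "uvpx"  [S₁.ok ++ "x"]

-7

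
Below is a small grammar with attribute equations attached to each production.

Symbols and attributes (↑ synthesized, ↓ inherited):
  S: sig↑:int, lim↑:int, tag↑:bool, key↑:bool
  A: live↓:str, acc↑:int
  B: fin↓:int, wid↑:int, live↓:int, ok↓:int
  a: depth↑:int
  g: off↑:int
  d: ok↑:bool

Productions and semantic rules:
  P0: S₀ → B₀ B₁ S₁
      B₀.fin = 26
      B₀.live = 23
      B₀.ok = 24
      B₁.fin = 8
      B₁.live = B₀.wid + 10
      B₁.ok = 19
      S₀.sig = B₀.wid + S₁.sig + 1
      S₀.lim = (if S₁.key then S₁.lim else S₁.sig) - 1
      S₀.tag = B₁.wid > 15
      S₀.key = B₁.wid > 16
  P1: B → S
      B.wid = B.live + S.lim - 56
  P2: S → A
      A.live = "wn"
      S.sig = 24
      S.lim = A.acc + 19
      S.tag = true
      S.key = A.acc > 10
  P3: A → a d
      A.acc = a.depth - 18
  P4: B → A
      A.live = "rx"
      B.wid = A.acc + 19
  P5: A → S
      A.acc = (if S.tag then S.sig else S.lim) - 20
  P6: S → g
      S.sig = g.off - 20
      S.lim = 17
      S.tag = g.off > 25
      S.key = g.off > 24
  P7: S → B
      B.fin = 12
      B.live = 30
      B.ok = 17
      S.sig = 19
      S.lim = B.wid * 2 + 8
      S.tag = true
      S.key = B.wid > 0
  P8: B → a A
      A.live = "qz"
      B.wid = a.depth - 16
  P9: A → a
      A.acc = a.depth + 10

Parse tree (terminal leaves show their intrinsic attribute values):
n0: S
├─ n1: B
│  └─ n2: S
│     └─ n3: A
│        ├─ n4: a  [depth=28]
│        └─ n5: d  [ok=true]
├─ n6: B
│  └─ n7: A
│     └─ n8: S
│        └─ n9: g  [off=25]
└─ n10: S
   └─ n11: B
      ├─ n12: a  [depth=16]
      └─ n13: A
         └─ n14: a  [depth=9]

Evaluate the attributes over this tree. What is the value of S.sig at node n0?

16

1. n1.fin = 26  [26]
2. n1.live = 23  [23]
3. n1.ok = 24  [24]
4. n3.live = "wn"  ["wn"]
5. n4.depth = 28  [terminal]
6. n5.ok = true  [terminal]
7. n3.acc = 10  [a.depth - 18]
8. n2.sig = 24  [24]
9. n2.lim = 29  [A.acc + 19]
10. n2.tag = true  [true]
11. n2.key = false  [A.acc > 10]
12. n1.wid = -4  [B.live + S.lim - 56]
13. n6.fin = 8  [8]
14. n6.live = 6  [B₀.wid + 10]
15. n6.ok = 19  [19]
16. n7.live = "rx"  ["rx"]
17. n9.off = 25  [terminal]
18. n8.sig = 5  [g.off - 20]
19. n8.lim = 17  [17]
20. n8.tag = false  [g.off > 25]
21. n8.key = true  [g.off > 24]
22. n7.acc = -3  [(if S.tag then S.sig else S.lim) - 20]
23. n6.wid = 16  [A.acc + 19]
24. n11.fin = 12  [12]
25. n11.live = 30  [30]
26. n11.ok = 17  [17]
27. n12.depth = 16  [terminal]
28. n13.live = "qz"  ["qz"]
29. n14.depth = 9  [terminal]
30. n13.acc = 19  [a.depth + 10]
31. n11.wid = 0  [a.depth - 16]
32. n10.sig = 19  [19]
33. n10.lim = 8  [B.wid * 2 + 8]
34. n10.tag = true  [true]
35. n10.key = false  [B.wid > 0]
36. n0.sig = 16  [B₀.wid + S₁.sig + 1]
37. n0.lim = 18  [(if S₁.key then S₁.lim else S₁.sig) - 1]
38. n0.tag = true  [B₁.wid > 15]
39. n0.key = false  [B₁.wid > 16]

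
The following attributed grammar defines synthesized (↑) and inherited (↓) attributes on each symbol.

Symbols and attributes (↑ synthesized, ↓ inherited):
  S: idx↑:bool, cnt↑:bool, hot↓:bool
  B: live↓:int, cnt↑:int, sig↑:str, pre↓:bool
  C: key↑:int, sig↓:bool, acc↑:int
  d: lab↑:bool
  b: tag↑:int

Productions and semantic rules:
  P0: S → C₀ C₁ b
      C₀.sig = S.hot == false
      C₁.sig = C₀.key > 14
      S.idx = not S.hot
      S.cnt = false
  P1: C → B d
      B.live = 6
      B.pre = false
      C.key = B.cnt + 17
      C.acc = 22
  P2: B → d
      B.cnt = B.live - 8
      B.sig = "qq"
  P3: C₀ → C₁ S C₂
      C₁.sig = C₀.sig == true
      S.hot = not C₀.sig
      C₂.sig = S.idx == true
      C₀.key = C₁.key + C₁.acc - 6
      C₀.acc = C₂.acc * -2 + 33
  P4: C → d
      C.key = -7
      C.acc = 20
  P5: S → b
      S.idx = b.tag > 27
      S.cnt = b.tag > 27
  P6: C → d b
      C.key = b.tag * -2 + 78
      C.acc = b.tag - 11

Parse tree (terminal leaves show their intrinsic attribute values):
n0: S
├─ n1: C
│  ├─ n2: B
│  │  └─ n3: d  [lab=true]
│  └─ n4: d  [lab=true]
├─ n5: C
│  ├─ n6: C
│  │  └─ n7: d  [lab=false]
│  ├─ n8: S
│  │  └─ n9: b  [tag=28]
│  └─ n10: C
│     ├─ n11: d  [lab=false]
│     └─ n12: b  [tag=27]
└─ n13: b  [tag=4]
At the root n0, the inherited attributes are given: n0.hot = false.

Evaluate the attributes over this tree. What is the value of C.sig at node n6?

1. n0.hot = false  [given at root]
2. n1.sig = true  [S.hot == false]
3. n2.live = 6  [6]
4. n2.pre = false  [false]
5. n3.lab = true  [terminal]
6. n2.cnt = -2  [B.live - 8]
7. n2.sig = "qq"  ["qq"]
8. n4.lab = true  [terminal]
9. n1.key = 15  [B.cnt + 17]
10. n1.acc = 22  [22]
11. n5.sig = true  [C₀.key > 14]
12. n6.sig = true  [C₀.sig == true]
13. n7.lab = false  [terminal]
14. n6.key = -7  [-7]
15. n6.acc = 20  [20]
16. n8.hot = false  [not C₀.sig]
17. n9.tag = 28  [terminal]
18. n8.idx = true  [b.tag > 27]
19. n8.cnt = true  [b.tag > 27]
20. n10.sig = true  [S.idx == true]
21. n11.lab = false  [terminal]
22. n12.tag = 27  [terminal]
23. n10.key = 24  [b.tag * -2 + 78]
24. n10.acc = 16  [b.tag - 11]
25. n5.key = 7  [C₁.key + C₁.acc - 6]
26. n5.acc = 1  [C₂.acc * -2 + 33]
27. n13.tag = 4  [terminal]
28. n0.idx = true  [not S.hot]
29. n0.cnt = false  [false]

true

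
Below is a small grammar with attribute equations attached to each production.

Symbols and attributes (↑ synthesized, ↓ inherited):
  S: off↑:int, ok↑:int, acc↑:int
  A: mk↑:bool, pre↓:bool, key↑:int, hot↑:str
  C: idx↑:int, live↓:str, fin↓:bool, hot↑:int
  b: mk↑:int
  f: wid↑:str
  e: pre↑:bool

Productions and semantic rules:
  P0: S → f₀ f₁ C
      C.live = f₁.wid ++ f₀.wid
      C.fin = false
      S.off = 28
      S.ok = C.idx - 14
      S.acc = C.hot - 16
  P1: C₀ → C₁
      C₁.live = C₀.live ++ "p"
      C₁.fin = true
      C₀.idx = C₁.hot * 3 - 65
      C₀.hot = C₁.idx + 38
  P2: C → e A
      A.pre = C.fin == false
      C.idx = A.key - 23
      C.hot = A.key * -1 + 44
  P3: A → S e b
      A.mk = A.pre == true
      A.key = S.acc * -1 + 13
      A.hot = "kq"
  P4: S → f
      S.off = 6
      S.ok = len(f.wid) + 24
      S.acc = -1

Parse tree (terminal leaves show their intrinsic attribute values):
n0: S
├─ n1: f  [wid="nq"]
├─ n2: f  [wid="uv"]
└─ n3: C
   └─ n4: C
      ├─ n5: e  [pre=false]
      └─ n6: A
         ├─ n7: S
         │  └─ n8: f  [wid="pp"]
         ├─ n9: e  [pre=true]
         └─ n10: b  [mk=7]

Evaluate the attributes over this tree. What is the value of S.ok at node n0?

11

1. n1.wid = "nq"  [terminal]
2. n2.wid = "uv"  [terminal]
3. n3.live = "uvnq"  [f₁.wid ++ f₀.wid]
4. n3.fin = false  [false]
5. n4.live = "uvnqp"  [C₀.live ++ "p"]
6. n4.fin = true  [true]
7. n5.pre = false  [terminal]
8. n6.pre = false  [C.fin == false]
9. n8.wid = "pp"  [terminal]
10. n7.off = 6  [6]
11. n7.ok = 26  [len(f.wid) + 24]
12. n7.acc = -1  [-1]
13. n9.pre = true  [terminal]
14. n10.mk = 7  [terminal]
15. n6.mk = false  [A.pre == true]
16. n6.key = 14  [S.acc * -1 + 13]
17. n6.hot = "kq"  ["kq"]
18. n4.idx = -9  [A.key - 23]
19. n4.hot = 30  [A.key * -1 + 44]
20. n3.idx = 25  [C₁.hot * 3 - 65]
21. n3.hot = 29  [C₁.idx + 38]
22. n0.off = 28  [28]
23. n0.ok = 11  [C.idx - 14]
24. n0.acc = 13  [C.hot - 16]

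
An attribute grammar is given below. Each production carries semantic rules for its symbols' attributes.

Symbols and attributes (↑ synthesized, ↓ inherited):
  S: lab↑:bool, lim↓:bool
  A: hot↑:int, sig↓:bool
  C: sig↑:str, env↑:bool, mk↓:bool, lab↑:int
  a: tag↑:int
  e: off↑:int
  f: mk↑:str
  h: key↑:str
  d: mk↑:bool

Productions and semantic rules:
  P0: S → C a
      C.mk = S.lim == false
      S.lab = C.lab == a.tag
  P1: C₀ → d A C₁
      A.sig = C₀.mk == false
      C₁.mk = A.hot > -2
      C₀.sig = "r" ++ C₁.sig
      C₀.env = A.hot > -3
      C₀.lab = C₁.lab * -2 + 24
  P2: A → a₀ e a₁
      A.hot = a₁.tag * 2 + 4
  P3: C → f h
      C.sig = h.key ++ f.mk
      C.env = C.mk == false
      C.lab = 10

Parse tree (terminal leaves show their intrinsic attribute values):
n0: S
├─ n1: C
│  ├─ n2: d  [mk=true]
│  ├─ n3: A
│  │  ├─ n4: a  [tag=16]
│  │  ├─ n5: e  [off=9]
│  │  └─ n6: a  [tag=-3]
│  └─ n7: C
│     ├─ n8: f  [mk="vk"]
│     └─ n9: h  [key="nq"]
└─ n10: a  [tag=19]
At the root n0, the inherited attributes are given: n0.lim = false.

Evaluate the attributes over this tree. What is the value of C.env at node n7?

true

1. n0.lim = false  [given at root]
2. n1.mk = true  [S.lim == false]
3. n2.mk = true  [terminal]
4. n3.sig = false  [C₀.mk == false]
5. n4.tag = 16  [terminal]
6. n5.off = 9  [terminal]
7. n6.tag = -3  [terminal]
8. n3.hot = -2  [a₁.tag * 2 + 4]
9. n7.mk = false  [A.hot > -2]
10. n8.mk = "vk"  [terminal]
11. n9.key = "nq"  [terminal]
12. n7.sig = "nqvk"  [h.key ++ f.mk]
13. n7.env = true  [C.mk == false]
14. n7.lab = 10  [10]
15. n1.sig = "rnqvk"  ["r" ++ C₁.sig]
16. n1.env = true  [A.hot > -3]
17. n1.lab = 4  [C₁.lab * -2 + 24]
18. n10.tag = 19  [terminal]
19. n0.lab = false  [C.lab == a.tag]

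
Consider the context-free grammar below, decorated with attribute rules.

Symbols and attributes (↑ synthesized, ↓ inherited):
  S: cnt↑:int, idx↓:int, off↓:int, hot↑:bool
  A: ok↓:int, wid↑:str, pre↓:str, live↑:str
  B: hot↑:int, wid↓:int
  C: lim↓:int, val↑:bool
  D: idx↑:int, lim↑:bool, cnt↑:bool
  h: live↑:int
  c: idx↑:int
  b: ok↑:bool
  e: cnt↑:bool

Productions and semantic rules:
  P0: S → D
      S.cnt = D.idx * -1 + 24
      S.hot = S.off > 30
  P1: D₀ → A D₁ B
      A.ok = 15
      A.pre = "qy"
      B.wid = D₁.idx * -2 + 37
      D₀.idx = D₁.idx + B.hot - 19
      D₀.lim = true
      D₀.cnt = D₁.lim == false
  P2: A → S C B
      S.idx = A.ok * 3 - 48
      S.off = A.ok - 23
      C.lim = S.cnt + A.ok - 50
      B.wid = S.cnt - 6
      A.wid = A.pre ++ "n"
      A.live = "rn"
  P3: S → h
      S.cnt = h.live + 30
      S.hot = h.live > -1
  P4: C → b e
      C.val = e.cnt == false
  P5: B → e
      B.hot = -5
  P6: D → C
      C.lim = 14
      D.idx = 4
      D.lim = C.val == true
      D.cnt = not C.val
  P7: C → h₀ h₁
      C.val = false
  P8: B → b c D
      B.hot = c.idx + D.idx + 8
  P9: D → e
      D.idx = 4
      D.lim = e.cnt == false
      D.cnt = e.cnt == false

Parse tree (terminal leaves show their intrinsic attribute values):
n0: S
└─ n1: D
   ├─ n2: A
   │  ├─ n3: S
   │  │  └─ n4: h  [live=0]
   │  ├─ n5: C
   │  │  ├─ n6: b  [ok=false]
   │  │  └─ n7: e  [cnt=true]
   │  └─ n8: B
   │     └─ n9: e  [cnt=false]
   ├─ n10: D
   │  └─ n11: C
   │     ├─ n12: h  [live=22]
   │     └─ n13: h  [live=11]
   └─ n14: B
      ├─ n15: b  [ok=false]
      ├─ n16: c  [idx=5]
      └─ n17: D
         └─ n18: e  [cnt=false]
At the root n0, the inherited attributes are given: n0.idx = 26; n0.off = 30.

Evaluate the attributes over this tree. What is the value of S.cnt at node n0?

1. n0.idx = 26  [given at root]
2. n0.off = 30  [given at root]
3. n2.ok = 15  [15]
4. n2.pre = "qy"  ["qy"]
5. n3.idx = -3  [A.ok * 3 - 48]
6. n3.off = -8  [A.ok - 23]
7. n4.live = 0  [terminal]
8. n3.cnt = 30  [h.live + 30]
9. n3.hot = true  [h.live > -1]
10. n5.lim = -5  [S.cnt + A.ok - 50]
11. n6.ok = false  [terminal]
12. n7.cnt = true  [terminal]
13. n5.val = false  [e.cnt == false]
14. n8.wid = 24  [S.cnt - 6]
15. n9.cnt = false  [terminal]
16. n8.hot = -5  [-5]
17. n2.wid = "qyn"  [A.pre ++ "n"]
18. n2.live = "rn"  ["rn"]
19. n11.lim = 14  [14]
20. n12.live = 22  [terminal]
21. n13.live = 11  [terminal]
22. n11.val = false  [false]
23. n10.idx = 4  [4]
24. n10.lim = false  [C.val == true]
25. n10.cnt = true  [not C.val]
26. n14.wid = 29  [D₁.idx * -2 + 37]
27. n15.ok = false  [terminal]
28. n16.idx = 5  [terminal]
29. n18.cnt = false  [terminal]
30. n17.idx = 4  [4]
31. n17.lim = true  [e.cnt == false]
32. n17.cnt = true  [e.cnt == false]
33. n14.hot = 17  [c.idx + D.idx + 8]
34. n1.idx = 2  [D₁.idx + B.hot - 19]
35. n1.lim = true  [true]
36. n1.cnt = true  [D₁.lim == false]
37. n0.cnt = 22  [D.idx * -1 + 24]
38. n0.hot = false  [S.off > 30]

22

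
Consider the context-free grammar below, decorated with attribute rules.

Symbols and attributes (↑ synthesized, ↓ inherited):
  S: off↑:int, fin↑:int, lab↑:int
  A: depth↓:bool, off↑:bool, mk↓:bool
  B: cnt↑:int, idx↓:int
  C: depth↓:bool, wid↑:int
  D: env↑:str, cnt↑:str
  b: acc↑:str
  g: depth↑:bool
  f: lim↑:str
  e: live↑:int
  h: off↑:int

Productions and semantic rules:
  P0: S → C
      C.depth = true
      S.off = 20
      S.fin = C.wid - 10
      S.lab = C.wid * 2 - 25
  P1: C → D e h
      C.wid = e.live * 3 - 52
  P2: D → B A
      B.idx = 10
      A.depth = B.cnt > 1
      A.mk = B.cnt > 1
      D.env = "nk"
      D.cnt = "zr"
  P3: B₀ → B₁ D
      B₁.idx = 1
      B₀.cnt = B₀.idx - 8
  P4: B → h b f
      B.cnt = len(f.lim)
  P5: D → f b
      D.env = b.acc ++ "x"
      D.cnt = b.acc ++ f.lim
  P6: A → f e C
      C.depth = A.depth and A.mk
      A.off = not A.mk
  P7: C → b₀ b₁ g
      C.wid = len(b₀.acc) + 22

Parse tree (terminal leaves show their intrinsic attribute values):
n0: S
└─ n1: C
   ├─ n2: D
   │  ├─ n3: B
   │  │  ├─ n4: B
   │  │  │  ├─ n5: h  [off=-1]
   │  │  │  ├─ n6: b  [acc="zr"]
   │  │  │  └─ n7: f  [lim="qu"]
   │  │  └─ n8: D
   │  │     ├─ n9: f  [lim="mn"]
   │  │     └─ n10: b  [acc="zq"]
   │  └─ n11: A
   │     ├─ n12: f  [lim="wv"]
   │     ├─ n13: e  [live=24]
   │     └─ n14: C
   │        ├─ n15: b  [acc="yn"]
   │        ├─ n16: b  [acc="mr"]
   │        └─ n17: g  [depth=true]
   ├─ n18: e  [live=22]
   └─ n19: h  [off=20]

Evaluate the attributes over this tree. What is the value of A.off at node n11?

1. n1.depth = true  [true]
2. n3.idx = 10  [10]
3. n4.idx = 1  [1]
4. n5.off = -1  [terminal]
5. n6.acc = "zr"  [terminal]
6. n7.lim = "qu"  [terminal]
7. n4.cnt = 2  [len(f.lim)]
8. n9.lim = "mn"  [terminal]
9. n10.acc = "zq"  [terminal]
10. n8.env = "zqx"  [b.acc ++ "x"]
11. n8.cnt = "zqmn"  [b.acc ++ f.lim]
12. n3.cnt = 2  [B₀.idx - 8]
13. n11.depth = true  [B.cnt > 1]
14. n11.mk = true  [B.cnt > 1]
15. n12.lim = "wv"  [terminal]
16. n13.live = 24  [terminal]
17. n14.depth = true  [A.depth and A.mk]
18. n15.acc = "yn"  [terminal]
19. n16.acc = "mr"  [terminal]
20. n17.depth = true  [terminal]
21. n14.wid = 24  [len(b₀.acc) + 22]
22. n11.off = false  [not A.mk]
23. n2.env = "nk"  ["nk"]
24. n2.cnt = "zr"  ["zr"]
25. n18.live = 22  [terminal]
26. n19.off = 20  [terminal]
27. n1.wid = 14  [e.live * 3 - 52]
28. n0.off = 20  [20]
29. n0.fin = 4  [C.wid - 10]
30. n0.lab = 3  [C.wid * 2 - 25]

false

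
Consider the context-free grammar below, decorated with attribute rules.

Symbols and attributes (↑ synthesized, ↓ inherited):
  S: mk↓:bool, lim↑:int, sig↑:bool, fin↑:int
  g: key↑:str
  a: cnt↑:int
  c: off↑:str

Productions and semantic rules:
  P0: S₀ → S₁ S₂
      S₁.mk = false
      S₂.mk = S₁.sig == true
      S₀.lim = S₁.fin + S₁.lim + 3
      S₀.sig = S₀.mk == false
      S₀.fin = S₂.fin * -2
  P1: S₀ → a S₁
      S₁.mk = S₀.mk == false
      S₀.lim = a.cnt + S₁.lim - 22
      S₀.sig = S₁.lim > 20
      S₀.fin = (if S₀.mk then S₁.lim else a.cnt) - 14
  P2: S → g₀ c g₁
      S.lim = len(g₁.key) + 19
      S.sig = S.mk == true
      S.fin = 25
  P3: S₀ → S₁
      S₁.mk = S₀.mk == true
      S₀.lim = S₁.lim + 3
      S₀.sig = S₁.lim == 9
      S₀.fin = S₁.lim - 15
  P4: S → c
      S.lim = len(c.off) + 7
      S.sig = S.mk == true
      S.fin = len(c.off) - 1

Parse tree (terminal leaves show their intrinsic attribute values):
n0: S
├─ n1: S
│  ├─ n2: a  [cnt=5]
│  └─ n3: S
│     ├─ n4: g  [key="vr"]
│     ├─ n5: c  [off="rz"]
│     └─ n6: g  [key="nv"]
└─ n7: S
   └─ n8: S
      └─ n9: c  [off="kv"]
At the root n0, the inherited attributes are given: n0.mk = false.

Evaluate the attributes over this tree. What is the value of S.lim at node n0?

-2

1. n0.mk = false  [given at root]
2. n1.mk = false  [false]
3. n2.cnt = 5  [terminal]
4. n3.mk = true  [S₀.mk == false]
5. n4.key = "vr"  [terminal]
6. n5.off = "rz"  [terminal]
7. n6.key = "nv"  [terminal]
8. n3.lim = 21  [len(g₁.key) + 19]
9. n3.sig = true  [S.mk == true]
10. n3.fin = 25  [25]
11. n1.lim = 4  [a.cnt + S₁.lim - 22]
12. n1.sig = true  [S₁.lim > 20]
13. n1.fin = -9  [(if S₀.mk then S₁.lim else a.cnt) - 14]
14. n7.mk = true  [S₁.sig == true]
15. n8.mk = true  [S₀.mk == true]
16. n9.off = "kv"  [terminal]
17. n8.lim = 9  [len(c.off) + 7]
18. n8.sig = true  [S.mk == true]
19. n8.fin = 1  [len(c.off) - 1]
20. n7.lim = 12  [S₁.lim + 3]
21. n7.sig = true  [S₁.lim == 9]
22. n7.fin = -6  [S₁.lim - 15]
23. n0.lim = -2  [S₁.fin + S₁.lim + 3]
24. n0.sig = true  [S₀.mk == false]
25. n0.fin = 12  [S₂.fin * -2]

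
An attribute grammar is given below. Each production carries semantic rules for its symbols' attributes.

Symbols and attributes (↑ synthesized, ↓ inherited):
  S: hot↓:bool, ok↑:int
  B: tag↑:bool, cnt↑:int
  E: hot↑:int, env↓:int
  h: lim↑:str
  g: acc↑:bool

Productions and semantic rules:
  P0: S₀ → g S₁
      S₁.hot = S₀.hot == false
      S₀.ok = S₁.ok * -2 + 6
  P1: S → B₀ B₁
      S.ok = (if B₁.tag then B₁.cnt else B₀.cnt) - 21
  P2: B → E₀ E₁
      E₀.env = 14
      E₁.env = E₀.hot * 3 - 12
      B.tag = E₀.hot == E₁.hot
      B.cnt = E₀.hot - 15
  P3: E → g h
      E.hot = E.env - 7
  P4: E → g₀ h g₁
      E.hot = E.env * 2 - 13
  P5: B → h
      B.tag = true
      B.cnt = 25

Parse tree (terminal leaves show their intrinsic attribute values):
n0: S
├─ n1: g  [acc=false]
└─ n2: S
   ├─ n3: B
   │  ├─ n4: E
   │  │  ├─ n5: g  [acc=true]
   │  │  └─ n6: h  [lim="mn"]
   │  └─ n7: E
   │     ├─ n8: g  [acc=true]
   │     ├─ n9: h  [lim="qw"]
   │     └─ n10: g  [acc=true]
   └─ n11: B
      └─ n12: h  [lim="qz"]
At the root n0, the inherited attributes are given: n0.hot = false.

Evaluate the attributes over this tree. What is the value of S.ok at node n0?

-2

1. n0.hot = false  [given at root]
2. n1.acc = false  [terminal]
3. n2.hot = true  [S₀.hot == false]
4. n4.env = 14  [14]
5. n5.acc = true  [terminal]
6. n6.lim = "mn"  [terminal]
7. n4.hot = 7  [E.env - 7]
8. n7.env = 9  [E₀.hot * 3 - 12]
9. n8.acc = true  [terminal]
10. n9.lim = "qw"  [terminal]
11. n10.acc = true  [terminal]
12. n7.hot = 5  [E.env * 2 - 13]
13. n3.tag = false  [E₀.hot == E₁.hot]
14. n3.cnt = -8  [E₀.hot - 15]
15. n12.lim = "qz"  [terminal]
16. n11.tag = true  [true]
17. n11.cnt = 25  [25]
18. n2.ok = 4  [(if B₁.tag then B₁.cnt else B₀.cnt) - 21]
19. n0.ok = -2  [S₁.ok * -2 + 6]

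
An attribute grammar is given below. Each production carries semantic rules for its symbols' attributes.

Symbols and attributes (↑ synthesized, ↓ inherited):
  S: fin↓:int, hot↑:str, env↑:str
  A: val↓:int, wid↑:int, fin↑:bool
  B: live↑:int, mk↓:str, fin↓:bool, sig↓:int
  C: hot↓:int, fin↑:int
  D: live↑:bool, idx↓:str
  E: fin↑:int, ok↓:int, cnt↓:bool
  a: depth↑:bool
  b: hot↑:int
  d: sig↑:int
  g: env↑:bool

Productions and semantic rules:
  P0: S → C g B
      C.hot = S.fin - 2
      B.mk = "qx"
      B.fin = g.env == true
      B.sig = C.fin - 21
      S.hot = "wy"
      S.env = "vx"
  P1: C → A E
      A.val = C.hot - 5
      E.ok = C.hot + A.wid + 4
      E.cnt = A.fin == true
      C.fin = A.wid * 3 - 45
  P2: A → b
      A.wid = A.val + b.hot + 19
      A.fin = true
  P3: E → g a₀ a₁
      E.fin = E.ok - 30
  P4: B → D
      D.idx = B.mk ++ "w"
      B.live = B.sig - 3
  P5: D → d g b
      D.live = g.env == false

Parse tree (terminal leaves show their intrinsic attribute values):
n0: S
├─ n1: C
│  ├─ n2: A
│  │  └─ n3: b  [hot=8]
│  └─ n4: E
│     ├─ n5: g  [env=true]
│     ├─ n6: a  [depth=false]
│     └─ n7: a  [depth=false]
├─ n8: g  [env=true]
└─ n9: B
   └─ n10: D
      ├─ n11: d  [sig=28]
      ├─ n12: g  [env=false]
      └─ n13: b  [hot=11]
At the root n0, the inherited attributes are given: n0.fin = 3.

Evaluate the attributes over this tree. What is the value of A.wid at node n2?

1. n0.fin = 3  [given at root]
2. n1.hot = 1  [S.fin - 2]
3. n2.val = -4  [C.hot - 5]
4. n3.hot = 8  [terminal]
5. n2.wid = 23  [A.val + b.hot + 19]
6. n2.fin = true  [true]
7. n4.ok = 28  [C.hot + A.wid + 4]
8. n4.cnt = true  [A.fin == true]
9. n5.env = true  [terminal]
10. n6.depth = false  [terminal]
11. n7.depth = false  [terminal]
12. n4.fin = -2  [E.ok - 30]
13. n1.fin = 24  [A.wid * 3 - 45]
14. n8.env = true  [terminal]
15. n9.mk = "qx"  ["qx"]
16. n9.fin = true  [g.env == true]
17. n9.sig = 3  [C.fin - 21]
18. n10.idx = "qxw"  [B.mk ++ "w"]
19. n11.sig = 28  [terminal]
20. n12.env = false  [terminal]
21. n13.hot = 11  [terminal]
22. n10.live = true  [g.env == false]
23. n9.live = 0  [B.sig - 3]
24. n0.hot = "wy"  ["wy"]
25. n0.env = "vx"  ["vx"]

23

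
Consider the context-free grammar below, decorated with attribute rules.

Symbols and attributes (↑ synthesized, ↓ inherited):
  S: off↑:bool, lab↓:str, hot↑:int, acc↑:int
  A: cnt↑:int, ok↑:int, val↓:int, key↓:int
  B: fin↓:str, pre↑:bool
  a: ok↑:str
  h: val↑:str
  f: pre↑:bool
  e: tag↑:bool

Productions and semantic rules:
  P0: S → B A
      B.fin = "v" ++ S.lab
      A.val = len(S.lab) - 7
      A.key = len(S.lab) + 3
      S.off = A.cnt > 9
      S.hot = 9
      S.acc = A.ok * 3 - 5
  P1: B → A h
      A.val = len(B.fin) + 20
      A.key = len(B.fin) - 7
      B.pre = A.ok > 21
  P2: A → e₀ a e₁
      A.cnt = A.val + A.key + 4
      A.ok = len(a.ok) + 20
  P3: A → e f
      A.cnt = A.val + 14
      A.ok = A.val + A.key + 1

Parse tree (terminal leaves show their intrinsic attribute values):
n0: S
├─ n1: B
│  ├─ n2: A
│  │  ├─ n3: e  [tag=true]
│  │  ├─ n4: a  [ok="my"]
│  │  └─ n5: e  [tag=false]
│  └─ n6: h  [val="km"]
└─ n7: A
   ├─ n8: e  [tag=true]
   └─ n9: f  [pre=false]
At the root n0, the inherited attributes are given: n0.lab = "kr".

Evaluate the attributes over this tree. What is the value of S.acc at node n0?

1. n0.lab = "kr"  [given at root]
2. n1.fin = "vkr"  ["v" ++ S.lab]
3. n2.val = 23  [len(B.fin) + 20]
4. n2.key = -4  [len(B.fin) - 7]
5. n3.tag = true  [terminal]
6. n4.ok = "my"  [terminal]
7. n5.tag = false  [terminal]
8. n2.cnt = 23  [A.val + A.key + 4]
9. n2.ok = 22  [len(a.ok) + 20]
10. n6.val = "km"  [terminal]
11. n1.pre = true  [A.ok > 21]
12. n7.val = -5  [len(S.lab) - 7]
13. n7.key = 5  [len(S.lab) + 3]
14. n8.tag = true  [terminal]
15. n9.pre = false  [terminal]
16. n7.cnt = 9  [A.val + 14]
17. n7.ok = 1  [A.val + A.key + 1]
18. n0.off = false  [A.cnt > 9]
19. n0.hot = 9  [9]
20. n0.acc = -2  [A.ok * 3 - 5]

-2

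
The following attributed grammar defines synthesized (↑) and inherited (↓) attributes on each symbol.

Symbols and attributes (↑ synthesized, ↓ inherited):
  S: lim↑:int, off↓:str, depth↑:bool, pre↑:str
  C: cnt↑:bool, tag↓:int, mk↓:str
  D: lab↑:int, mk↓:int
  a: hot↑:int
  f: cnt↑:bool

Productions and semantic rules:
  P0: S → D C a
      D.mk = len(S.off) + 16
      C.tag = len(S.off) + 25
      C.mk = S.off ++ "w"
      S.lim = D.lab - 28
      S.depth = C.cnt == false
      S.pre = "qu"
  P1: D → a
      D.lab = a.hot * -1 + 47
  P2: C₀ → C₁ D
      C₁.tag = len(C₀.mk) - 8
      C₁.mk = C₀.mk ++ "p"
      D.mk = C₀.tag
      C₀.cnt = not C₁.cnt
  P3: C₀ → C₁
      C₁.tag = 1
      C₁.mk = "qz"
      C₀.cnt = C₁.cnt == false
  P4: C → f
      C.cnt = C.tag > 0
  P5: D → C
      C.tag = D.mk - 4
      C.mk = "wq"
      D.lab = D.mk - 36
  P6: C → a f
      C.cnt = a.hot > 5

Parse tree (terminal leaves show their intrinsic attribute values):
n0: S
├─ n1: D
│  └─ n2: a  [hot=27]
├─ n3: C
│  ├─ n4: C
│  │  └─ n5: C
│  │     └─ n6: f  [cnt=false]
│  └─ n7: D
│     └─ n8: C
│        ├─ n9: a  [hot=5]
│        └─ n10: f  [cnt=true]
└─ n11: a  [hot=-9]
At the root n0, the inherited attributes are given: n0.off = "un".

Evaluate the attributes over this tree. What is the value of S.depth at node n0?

1. n0.off = "un"  [given at root]
2. n1.mk = 18  [len(S.off) + 16]
3. n2.hot = 27  [terminal]
4. n1.lab = 20  [a.hot * -1 + 47]
5. n3.tag = 27  [len(S.off) + 25]
6. n3.mk = "unw"  [S.off ++ "w"]
7. n4.tag = -5  [len(C₀.mk) - 8]
8. n4.mk = "unwp"  [C₀.mk ++ "p"]
9. n5.tag = 1  [1]
10. n5.mk = "qz"  ["qz"]
11. n6.cnt = false  [terminal]
12. n5.cnt = true  [C.tag > 0]
13. n4.cnt = false  [C₁.cnt == false]
14. n7.mk = 27  [C₀.tag]
15. n8.tag = 23  [D.mk - 4]
16. n8.mk = "wq"  ["wq"]
17. n9.hot = 5  [terminal]
18. n10.cnt = true  [terminal]
19. n8.cnt = false  [a.hot > 5]
20. n7.lab = -9  [D.mk - 36]
21. n3.cnt = true  [not C₁.cnt]
22. n11.hot = -9  [terminal]
23. n0.lim = -8  [D.lab - 28]
24. n0.depth = false  [C.cnt == false]
25. n0.pre = "qu"  ["qu"]

false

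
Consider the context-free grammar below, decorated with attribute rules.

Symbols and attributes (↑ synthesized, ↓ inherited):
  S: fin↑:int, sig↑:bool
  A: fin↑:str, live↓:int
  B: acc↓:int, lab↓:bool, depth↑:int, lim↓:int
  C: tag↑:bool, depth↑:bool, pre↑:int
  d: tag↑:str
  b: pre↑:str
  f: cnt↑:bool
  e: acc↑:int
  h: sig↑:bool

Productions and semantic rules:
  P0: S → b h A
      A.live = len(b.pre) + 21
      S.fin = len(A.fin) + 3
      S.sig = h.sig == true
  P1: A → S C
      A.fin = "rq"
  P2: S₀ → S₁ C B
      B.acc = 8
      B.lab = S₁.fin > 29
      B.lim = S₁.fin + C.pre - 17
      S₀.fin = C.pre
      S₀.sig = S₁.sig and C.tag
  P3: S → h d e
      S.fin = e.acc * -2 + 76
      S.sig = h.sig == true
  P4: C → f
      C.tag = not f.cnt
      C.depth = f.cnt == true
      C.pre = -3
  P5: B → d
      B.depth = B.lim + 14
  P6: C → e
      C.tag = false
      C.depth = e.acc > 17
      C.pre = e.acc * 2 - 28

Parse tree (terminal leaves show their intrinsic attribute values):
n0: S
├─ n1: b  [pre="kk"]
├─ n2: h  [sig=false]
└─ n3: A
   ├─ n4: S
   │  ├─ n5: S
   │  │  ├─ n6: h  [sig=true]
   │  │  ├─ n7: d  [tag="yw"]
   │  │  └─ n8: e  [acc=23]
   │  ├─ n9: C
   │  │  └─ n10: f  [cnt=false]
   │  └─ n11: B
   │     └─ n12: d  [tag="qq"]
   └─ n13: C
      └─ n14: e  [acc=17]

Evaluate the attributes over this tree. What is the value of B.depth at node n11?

1. n1.pre = "kk"  [terminal]
2. n2.sig = false  [terminal]
3. n3.live = 23  [len(b.pre) + 21]
4. n6.sig = true  [terminal]
5. n7.tag = "yw"  [terminal]
6. n8.acc = 23  [terminal]
7. n5.fin = 30  [e.acc * -2 + 76]
8. n5.sig = true  [h.sig == true]
9. n10.cnt = false  [terminal]
10. n9.tag = true  [not f.cnt]
11. n9.depth = false  [f.cnt == true]
12. n9.pre = -3  [-3]
13. n11.acc = 8  [8]
14. n11.lab = true  [S₁.fin > 29]
15. n11.lim = 10  [S₁.fin + C.pre - 17]
16. n12.tag = "qq"  [terminal]
17. n11.depth = 24  [B.lim + 14]
18. n4.fin = -3  [C.pre]
19. n4.sig = true  [S₁.sig and C.tag]
20. n14.acc = 17  [terminal]
21. n13.tag = false  [false]
22. n13.depth = false  [e.acc > 17]
23. n13.pre = 6  [e.acc * 2 - 28]
24. n3.fin = "rq"  ["rq"]
25. n0.fin = 5  [len(A.fin) + 3]
26. n0.sig = false  [h.sig == true]

24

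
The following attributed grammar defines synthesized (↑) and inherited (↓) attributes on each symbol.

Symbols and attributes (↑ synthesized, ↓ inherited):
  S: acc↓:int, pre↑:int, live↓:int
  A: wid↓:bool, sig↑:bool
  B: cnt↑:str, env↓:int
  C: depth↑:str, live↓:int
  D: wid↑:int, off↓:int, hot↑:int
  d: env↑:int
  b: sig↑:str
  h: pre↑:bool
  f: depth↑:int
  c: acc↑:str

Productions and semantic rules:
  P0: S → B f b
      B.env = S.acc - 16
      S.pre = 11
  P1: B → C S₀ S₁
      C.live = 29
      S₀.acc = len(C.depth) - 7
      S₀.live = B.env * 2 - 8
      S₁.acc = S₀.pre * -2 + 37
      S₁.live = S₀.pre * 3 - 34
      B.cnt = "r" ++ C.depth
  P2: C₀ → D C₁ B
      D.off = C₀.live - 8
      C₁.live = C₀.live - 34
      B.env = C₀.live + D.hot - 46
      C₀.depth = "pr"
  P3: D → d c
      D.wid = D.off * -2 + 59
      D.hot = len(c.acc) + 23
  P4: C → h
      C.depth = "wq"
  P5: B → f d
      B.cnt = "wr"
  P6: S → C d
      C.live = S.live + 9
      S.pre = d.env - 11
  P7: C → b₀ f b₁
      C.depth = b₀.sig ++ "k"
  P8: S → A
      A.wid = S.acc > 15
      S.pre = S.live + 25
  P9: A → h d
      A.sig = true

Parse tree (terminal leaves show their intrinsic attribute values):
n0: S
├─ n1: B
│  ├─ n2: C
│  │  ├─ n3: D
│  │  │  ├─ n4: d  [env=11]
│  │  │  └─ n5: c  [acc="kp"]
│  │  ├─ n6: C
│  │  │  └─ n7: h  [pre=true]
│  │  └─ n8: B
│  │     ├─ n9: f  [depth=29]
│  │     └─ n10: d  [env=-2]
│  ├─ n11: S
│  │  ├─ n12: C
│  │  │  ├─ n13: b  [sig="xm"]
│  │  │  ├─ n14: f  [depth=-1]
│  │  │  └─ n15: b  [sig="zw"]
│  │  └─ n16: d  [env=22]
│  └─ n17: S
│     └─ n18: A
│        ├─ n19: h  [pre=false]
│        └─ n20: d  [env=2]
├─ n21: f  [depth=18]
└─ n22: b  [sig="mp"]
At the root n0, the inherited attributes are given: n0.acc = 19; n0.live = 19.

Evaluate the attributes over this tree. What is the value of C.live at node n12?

7

1. n0.acc = 19  [given at root]
2. n0.live = 19  [given at root]
3. n1.env = 3  [S.acc - 16]
4. n2.live = 29  [29]
5. n3.off = 21  [C₀.live - 8]
6. n4.env = 11  [terminal]
7. n5.acc = "kp"  [terminal]
8. n3.wid = 17  [D.off * -2 + 59]
9. n3.hot = 25  [len(c.acc) + 23]
10. n6.live = -5  [C₀.live - 34]
11. n7.pre = true  [terminal]
12. n6.depth = "wq"  ["wq"]
13. n8.env = 8  [C₀.live + D.hot - 46]
14. n9.depth = 29  [terminal]
15. n10.env = -2  [terminal]
16. n8.cnt = "wr"  ["wr"]
17. n2.depth = "pr"  ["pr"]
18. n11.acc = -5  [len(C.depth) - 7]
19. n11.live = -2  [B.env * 2 - 8]
20. n12.live = 7  [S.live + 9]
21. n13.sig = "xm"  [terminal]
22. n14.depth = -1  [terminal]
23. n15.sig = "zw"  [terminal]
24. n12.depth = "xmk"  [b₀.sig ++ "k"]
25. n16.env = 22  [terminal]
26. n11.pre = 11  [d.env - 11]
27. n17.acc = 15  [S₀.pre * -2 + 37]
28. n17.live = -1  [S₀.pre * 3 - 34]
29. n18.wid = false  [S.acc > 15]
30. n19.pre = false  [terminal]
31. n20.env = 2  [terminal]
32. n18.sig = true  [true]
33. n17.pre = 24  [S.live + 25]
34. n1.cnt = "rpr"  ["r" ++ C.depth]
35. n21.depth = 18  [terminal]
36. n22.sig = "mp"  [terminal]
37. n0.pre = 11  [11]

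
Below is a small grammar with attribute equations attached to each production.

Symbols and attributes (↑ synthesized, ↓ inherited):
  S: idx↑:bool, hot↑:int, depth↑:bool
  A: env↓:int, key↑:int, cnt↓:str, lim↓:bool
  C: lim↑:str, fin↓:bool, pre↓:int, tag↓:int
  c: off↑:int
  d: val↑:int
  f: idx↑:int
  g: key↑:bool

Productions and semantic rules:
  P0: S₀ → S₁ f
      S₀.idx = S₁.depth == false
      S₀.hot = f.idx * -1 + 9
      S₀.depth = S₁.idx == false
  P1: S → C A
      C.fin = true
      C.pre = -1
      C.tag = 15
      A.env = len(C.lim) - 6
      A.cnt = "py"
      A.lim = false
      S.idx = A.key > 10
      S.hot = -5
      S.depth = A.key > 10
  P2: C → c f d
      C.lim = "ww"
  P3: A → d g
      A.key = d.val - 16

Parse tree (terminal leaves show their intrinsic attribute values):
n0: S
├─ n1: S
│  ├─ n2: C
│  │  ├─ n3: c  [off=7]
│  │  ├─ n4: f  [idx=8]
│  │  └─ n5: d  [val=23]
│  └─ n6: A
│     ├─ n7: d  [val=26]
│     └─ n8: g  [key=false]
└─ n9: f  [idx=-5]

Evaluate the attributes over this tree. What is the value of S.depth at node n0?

1. n2.fin = true  [true]
2. n2.pre = -1  [-1]
3. n2.tag = 15  [15]
4. n3.off = 7  [terminal]
5. n4.idx = 8  [terminal]
6. n5.val = 23  [terminal]
7. n2.lim = "ww"  ["ww"]
8. n6.env = -4  [len(C.lim) - 6]
9. n6.cnt = "py"  ["py"]
10. n6.lim = false  [false]
11. n7.val = 26  [terminal]
12. n8.key = false  [terminal]
13. n6.key = 10  [d.val - 16]
14. n1.idx = false  [A.key > 10]
15. n1.hot = -5  [-5]
16. n1.depth = false  [A.key > 10]
17. n9.idx = -5  [terminal]
18. n0.idx = true  [S₁.depth == false]
19. n0.hot = 14  [f.idx * -1 + 9]
20. n0.depth = true  [S₁.idx == false]

true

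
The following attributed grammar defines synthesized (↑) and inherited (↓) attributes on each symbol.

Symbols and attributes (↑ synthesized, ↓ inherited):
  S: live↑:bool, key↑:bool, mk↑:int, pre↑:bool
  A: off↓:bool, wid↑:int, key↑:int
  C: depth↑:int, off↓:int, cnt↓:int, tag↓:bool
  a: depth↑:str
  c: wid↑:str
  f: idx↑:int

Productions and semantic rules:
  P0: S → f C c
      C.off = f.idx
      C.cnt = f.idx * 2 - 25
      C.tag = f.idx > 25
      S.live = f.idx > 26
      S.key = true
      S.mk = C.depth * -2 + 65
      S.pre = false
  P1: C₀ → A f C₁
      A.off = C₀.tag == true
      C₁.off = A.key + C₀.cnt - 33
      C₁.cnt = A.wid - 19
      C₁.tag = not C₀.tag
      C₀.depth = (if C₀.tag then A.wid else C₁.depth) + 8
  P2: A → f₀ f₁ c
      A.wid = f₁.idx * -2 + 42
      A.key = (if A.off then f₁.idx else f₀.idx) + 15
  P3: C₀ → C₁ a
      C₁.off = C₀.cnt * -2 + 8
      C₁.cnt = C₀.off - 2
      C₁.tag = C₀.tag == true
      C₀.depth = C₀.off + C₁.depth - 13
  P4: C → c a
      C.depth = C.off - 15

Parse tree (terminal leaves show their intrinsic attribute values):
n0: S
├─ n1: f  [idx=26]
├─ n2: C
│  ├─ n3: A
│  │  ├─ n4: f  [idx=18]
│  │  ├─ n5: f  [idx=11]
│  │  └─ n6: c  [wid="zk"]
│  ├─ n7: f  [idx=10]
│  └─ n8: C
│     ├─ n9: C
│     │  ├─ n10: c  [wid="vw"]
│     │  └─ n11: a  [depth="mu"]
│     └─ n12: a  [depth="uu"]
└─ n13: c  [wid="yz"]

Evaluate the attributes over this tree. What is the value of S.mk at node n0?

9

1. n1.idx = 26  [terminal]
2. n2.off = 26  [f.idx]
3. n2.cnt = 27  [f.idx * 2 - 25]
4. n2.tag = true  [f.idx > 25]
5. n3.off = true  [C₀.tag == true]
6. n4.idx = 18  [terminal]
7. n5.idx = 11  [terminal]
8. n6.wid = "zk"  [terminal]
9. n3.wid = 20  [f₁.idx * -2 + 42]
10. n3.key = 26  [(if A.off then f₁.idx else f₀.idx) + 15]
11. n7.idx = 10  [terminal]
12. n8.off = 20  [A.key + C₀.cnt - 33]
13. n8.cnt = 1  [A.wid - 19]
14. n8.tag = false  [not C₀.tag]
15. n9.off = 6  [C₀.cnt * -2 + 8]
16. n9.cnt = 18  [C₀.off - 2]
17. n9.tag = false  [C₀.tag == true]
18. n10.wid = "vw"  [terminal]
19. n11.depth = "mu"  [terminal]
20. n9.depth = -9  [C.off - 15]
21. n12.depth = "uu"  [terminal]
22. n8.depth = -2  [C₀.off + C₁.depth - 13]
23. n2.depth = 28  [(if C₀.tag then A.wid else C₁.depth) + 8]
24. n13.wid = "yz"  [terminal]
25. n0.live = false  [f.idx > 26]
26. n0.key = true  [true]
27. n0.mk = 9  [C.depth * -2 + 65]
28. n0.pre = false  [false]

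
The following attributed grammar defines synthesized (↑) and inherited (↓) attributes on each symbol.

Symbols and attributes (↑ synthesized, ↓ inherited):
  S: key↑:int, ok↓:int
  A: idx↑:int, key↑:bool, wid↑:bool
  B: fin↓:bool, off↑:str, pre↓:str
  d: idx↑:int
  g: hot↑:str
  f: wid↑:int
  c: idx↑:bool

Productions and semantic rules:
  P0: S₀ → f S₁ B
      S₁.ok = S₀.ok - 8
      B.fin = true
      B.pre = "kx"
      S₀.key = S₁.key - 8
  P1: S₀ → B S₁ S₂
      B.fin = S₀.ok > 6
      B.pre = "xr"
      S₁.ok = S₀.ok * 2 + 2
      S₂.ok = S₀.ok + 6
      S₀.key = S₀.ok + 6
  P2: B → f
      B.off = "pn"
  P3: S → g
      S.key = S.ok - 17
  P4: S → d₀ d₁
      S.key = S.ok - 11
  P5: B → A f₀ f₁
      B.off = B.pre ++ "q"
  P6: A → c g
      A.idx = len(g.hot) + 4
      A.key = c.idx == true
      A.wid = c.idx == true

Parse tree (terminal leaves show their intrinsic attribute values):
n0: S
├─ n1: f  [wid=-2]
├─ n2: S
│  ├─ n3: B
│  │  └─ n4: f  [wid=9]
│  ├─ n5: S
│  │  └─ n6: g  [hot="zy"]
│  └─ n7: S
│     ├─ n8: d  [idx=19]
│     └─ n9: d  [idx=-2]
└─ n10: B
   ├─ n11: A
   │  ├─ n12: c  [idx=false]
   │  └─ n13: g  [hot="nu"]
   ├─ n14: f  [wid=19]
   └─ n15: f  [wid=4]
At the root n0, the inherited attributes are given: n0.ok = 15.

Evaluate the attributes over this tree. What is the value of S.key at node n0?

1. n0.ok = 15  [given at root]
2. n1.wid = -2  [terminal]
3. n2.ok = 7  [S₀.ok - 8]
4. n3.fin = true  [S₀.ok > 6]
5. n3.pre = "xr"  ["xr"]
6. n4.wid = 9  [terminal]
7. n3.off = "pn"  ["pn"]
8. n5.ok = 16  [S₀.ok * 2 + 2]
9. n6.hot = "zy"  [terminal]
10. n5.key = -1  [S.ok - 17]
11. n7.ok = 13  [S₀.ok + 6]
12. n8.idx = 19  [terminal]
13. n9.idx = -2  [terminal]
14. n7.key = 2  [S.ok - 11]
15. n2.key = 13  [S₀.ok + 6]
16. n10.fin = true  [true]
17. n10.pre = "kx"  ["kx"]
18. n12.idx = false  [terminal]
19. n13.hot = "nu"  [terminal]
20. n11.idx = 6  [len(g.hot) + 4]
21. n11.key = false  [c.idx == true]
22. n11.wid = false  [c.idx == true]
23. n14.wid = 19  [terminal]
24. n15.wid = 4  [terminal]
25. n10.off = "kxq"  [B.pre ++ "q"]
26. n0.key = 5  [S₁.key - 8]

5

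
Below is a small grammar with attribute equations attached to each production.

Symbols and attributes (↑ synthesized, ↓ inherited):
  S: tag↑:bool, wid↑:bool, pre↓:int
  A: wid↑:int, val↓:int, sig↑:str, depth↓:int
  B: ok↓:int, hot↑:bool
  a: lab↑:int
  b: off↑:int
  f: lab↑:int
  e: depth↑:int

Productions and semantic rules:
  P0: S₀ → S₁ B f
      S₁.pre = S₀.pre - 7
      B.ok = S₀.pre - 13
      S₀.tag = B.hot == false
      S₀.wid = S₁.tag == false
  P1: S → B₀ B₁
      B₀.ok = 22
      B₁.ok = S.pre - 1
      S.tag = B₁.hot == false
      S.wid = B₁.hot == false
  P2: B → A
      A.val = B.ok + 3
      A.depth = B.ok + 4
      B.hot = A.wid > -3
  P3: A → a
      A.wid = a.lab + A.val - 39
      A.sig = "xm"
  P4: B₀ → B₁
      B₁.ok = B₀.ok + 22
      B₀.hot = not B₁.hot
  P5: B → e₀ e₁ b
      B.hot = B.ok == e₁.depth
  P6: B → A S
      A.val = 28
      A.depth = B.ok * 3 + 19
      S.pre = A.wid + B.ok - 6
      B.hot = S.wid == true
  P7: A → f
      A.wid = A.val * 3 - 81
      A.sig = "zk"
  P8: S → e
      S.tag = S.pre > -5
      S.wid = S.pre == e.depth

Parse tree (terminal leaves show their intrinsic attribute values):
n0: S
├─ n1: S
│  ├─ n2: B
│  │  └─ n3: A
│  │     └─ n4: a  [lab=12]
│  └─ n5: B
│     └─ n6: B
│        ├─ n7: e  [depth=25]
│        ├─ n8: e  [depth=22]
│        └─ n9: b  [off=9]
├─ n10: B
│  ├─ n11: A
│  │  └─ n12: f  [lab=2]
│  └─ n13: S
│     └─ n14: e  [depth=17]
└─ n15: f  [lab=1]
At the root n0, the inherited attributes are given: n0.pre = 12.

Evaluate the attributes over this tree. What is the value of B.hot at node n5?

1. n0.pre = 12  [given at root]
2. n1.pre = 5  [S₀.pre - 7]
3. n2.ok = 22  [22]
4. n3.val = 25  [B.ok + 3]
5. n3.depth = 26  [B.ok + 4]
6. n4.lab = 12  [terminal]
7. n3.wid = -2  [a.lab + A.val - 39]
8. n3.sig = "xm"  ["xm"]
9. n2.hot = true  [A.wid > -3]
10. n5.ok = 4  [S.pre - 1]
11. n6.ok = 26  [B₀.ok + 22]
12. n7.depth = 25  [terminal]
13. n8.depth = 22  [terminal]
14. n9.off = 9  [terminal]
15. n6.hot = false  [B.ok == e₁.depth]
16. n5.hot = true  [not B₁.hot]
17. n1.tag = false  [B₁.hot == false]
18. n1.wid = false  [B₁.hot == false]
19. n10.ok = -1  [S₀.pre - 13]
20. n11.val = 28  [28]
21. n11.depth = 16  [B.ok * 3 + 19]
22. n12.lab = 2  [terminal]
23. n11.wid = 3  [A.val * 3 - 81]
24. n11.sig = "zk"  ["zk"]
25. n13.pre = -4  [A.wid + B.ok - 6]
26. n14.depth = 17  [terminal]
27. n13.tag = true  [S.pre > -5]
28. n13.wid = false  [S.pre == e.depth]
29. n10.hot = false  [S.wid == true]
30. n15.lab = 1  [terminal]
31. n0.tag = true  [B.hot == false]
32. n0.wid = true  [S₁.tag == false]

true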